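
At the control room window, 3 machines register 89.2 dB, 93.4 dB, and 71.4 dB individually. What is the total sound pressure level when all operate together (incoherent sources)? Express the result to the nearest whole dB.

Incoherent sources combine by intensity addition: L_total = 10·log₁₀(Σ 10^(L_i/10)).
Σ 10^(L/10) = 10^(89.2/10) + 10^(93.4/10) + 10^(71.4/10) = 3.033e+09.
L_total = 10·log₁₀(3.033e+09) = 94.82 dB.

95 dB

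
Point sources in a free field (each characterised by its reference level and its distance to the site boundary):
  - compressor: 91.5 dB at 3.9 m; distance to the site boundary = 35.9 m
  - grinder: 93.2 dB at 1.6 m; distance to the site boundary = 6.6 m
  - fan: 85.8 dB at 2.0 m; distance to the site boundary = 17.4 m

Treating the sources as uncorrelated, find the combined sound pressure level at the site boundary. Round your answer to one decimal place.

81.6 dB

First find each source's level at the receiver (point-source: −20·log₁₀(r/r_ref)), then combine on an intensity basis.
compressor: 91.5 − 20·log₁₀(35.9/3.9) = 91.5 − 19.28 = 72.22 dB.
grinder: 93.2 − 20·log₁₀(6.6/1.6) = 93.2 − 12.31 = 80.89 dB.
fan: 85.8 − 20·log₁₀(17.4/2.0) = 85.8 − 18.79 = 67.01 dB.
Σ 10^(L/10) = 1.445e+08 → L_total = 10·log₁₀(1.445e+08) = 81.60 dB.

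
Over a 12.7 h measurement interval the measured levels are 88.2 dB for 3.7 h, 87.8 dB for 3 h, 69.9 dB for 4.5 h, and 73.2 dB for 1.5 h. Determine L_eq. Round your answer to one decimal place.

85.3 dB

L_eq = 10·log₁₀[(1/T)·Σ tᵢ·10^(Lᵢ/10)] with T = 12.7 h.
Σ tᵢ·10^(Lᵢ/10) = 3.7·10^(88.2/10) + 3·10^(87.8/10) + 4.5·10^(69.9/10) + 1.5·10^(73.2/10) = 4.328e+09.
L_eq = 10·log₁₀(4.328e+09/12.7) = 85.32 dB.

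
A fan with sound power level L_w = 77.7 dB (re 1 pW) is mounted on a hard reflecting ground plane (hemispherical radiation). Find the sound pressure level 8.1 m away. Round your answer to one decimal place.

L_p = L_w − 10·log₁₀(2π·r²) with r = 8.1 m.
2π·r² = 412.2 m², 10·log₁₀ of that is 26.151 dB.
L_p = 77.7 − 26.151 = 51.55 dB.

51.5 dB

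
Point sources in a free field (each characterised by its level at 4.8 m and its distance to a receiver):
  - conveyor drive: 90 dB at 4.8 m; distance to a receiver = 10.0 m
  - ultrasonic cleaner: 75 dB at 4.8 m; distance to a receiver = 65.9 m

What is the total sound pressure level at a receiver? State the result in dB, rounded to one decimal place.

Propagate each source to the receiver with L = L_ref − 20·log₁₀(r/r_ref), then add intensities.
conveyor drive: 90 − 20·log₁₀(10.0/4.8) = 90 − 6.38 = 83.62 dB.
ultrasonic cleaner: 75 − 20·log₁₀(65.9/4.8) = 75 − 22.75 = 52.25 dB.
Σ 10^(L/10) = 2.306e+08 → L_total = 10·log₁₀(2.306e+08) = 83.63 dB.

83.6 dB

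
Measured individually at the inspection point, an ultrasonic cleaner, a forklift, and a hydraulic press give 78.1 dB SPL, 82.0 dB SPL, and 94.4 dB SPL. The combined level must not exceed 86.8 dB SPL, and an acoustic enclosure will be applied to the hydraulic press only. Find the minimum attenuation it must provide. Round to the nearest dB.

Everything except the hydraulic press sums to 10^(78.1/10) + 10^(82.0/10) = 2.231e+08 in linear terms, 83.48 dB SPL.
The limit corresponds to 10^(86.8/10) = 4.786e+08; subtracting the fixed part leaves 2.556e+08 for the hydraulic press, i.e. 84.08 dB SPL.
So the hydraulic press must be reduced from 94.4 to 84.08 dB SPL: IL = 10.32 dB.

10 dB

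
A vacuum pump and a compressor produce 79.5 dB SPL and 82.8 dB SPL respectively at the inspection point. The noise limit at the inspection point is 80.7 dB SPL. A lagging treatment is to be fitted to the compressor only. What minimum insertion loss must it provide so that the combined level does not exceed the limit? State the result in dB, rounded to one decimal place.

The untreated sources together contribute 10^(79.5/10) = 8.913e+07, i.e. 79.50 dB SPL.
The limit corresponds to 10^(80.7/10) = 1.175e+08; subtracting the fixed part leaves 2.836e+07 for the compressor, i.e. 74.53 dB SPL.
Required insertion loss = 82.8 − 74.53 = 8.27 dB.

8.3 dB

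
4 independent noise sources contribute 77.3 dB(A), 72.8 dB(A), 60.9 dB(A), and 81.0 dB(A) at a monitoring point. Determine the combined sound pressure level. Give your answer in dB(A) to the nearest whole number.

Incoherent sources combine by intensity addition: L_total = 10·log₁₀(Σ 10^(L_i/10)).
Σ 10^(L/10) = 10^(77.3/10) + 10^(72.8/10) + 10^(60.9/10) + 10^(81.0/10) = 1.999e+08.
L_total = 10·log₁₀(1.999e+08) = 83.01 dB(A).

83 dB(A)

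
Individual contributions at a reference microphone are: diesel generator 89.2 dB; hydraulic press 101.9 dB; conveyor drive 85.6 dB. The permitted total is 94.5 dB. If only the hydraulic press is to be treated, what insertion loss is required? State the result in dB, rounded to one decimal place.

9.8 dB

Everything except the hydraulic press sums to 10^(89.2/10) + 10^(85.6/10) = 1.195e+09 in linear terms, 90.77 dB.
The limit corresponds to 10^(94.5/10) = 2.818e+09; subtracting the fixed part leaves 1.624e+09 for the hydraulic press, i.e. 92.10 dB.
Required insertion loss = 101.9 − 92.10 = 9.80 dB.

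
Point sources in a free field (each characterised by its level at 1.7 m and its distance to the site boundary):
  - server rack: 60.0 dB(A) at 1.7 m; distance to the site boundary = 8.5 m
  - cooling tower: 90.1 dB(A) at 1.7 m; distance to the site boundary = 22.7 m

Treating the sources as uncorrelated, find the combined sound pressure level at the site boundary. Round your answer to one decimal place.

First find each source's level at the receiver (point-source: −20·log₁₀(r/r_ref)), then combine on an intensity basis.
server rack: 60.0 − 20·log₁₀(8.5/1.7) = 60.0 − 13.98 = 46.02 dB(A).
cooling tower: 90.1 − 20·log₁₀(22.7/1.7) = 90.1 − 22.51 = 67.59 dB(A).
Σ 10^(L/10) = 5.779e+06 → L_total = 10·log₁₀(5.779e+06) = 67.62 dB(A).

67.6 dB(A)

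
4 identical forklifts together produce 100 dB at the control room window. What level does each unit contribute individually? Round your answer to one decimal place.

Dividing the total intensity by 4 lowers the level by 10·log₁₀ 4 = 6.021 dB: L₁ = 100 − 6.021.

94.0 dB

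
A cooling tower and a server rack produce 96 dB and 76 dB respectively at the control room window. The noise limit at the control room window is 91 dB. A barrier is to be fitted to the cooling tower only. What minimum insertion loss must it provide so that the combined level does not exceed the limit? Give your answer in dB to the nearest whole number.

Fixed contribution from the other source: Σ 10^(L/10) = 10^(76/10) = 3.981e+07 (76.00 dB).
The limit corresponds to 10^(91/10) = 1.259e+09; subtracting the fixed part leaves 1.219e+09 for the cooling tower, i.e. 90.86 dB.
Required insertion loss = 96 − 90.86 = 5.14 dB.

5 dB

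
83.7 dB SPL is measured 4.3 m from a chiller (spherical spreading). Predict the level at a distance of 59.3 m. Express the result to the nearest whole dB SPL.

Point-source attenuation: ΔL = 20·log₁₀(r₂/r₁) = 20·log₁₀(59.3/4.3) = 22.792 dB.
L₂ = 83.7 − 20·log₁₀(59.3/4.3) = 83.7 − 22.792 = 60.91 dB SPL.

61 dB SPL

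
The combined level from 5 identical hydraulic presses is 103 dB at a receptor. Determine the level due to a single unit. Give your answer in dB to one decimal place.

5 equal contributions raise the level by 10·log₁₀ 5 = 6.990 dB, so each unit alone gives 103 − 6.990.

96.0 dB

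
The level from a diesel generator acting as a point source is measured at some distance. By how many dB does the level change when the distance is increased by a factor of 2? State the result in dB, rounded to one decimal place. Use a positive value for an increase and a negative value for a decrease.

With spherical spreading the level changes by −20·log₁₀(r₂/r₁).
ΔL = −20·log₁₀(2) = -6.02 dB.

-6.0 dB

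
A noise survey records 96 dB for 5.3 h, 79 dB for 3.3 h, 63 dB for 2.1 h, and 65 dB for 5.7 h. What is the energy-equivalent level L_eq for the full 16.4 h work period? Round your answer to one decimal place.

L_eq = 10·log₁₀[(1/T)·Σ tᵢ·10^(Lᵢ/10)] with T = 16.4 h.
Σ tᵢ·10^(Lᵢ/10) = 5.3·10^(96/10) + 3.3·10^(79/10) + 2.1·10^(63/10) + 5.7·10^(65/10) = 2.138e+10.
L_eq = 10·log₁₀(2.138e+10/16.4) = 91.15 dB.

91.2 dB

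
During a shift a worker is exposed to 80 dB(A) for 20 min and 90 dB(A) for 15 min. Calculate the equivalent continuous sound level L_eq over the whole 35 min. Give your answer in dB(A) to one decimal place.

Weight each interval's intensity by its duration and average over T = 35 min:
Σ tᵢ·10^(Lᵢ/10) = 20·10^(80/10) + 15·10^(90/10) = 1.700e+10.
L_eq = 10·log₁₀(1.700e+10/35) = 86.86 dB(A).

86.9 dB(A)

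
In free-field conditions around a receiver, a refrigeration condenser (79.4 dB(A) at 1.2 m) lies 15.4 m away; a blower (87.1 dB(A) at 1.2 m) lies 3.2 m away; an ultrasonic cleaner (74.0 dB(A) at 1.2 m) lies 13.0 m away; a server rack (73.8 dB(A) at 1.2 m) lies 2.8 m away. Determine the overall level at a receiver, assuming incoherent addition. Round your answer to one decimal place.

First find each source's level at the receiver (point-source: −20·log₁₀(r/r_ref)), then combine on an intensity basis.
refrigeration condenser: 79.4 − 20·log₁₀(15.4/1.2) = 79.4 − 22.17 = 57.23 dB(A).
blower: 87.1 − 20·log₁₀(3.2/1.2) = 87.1 − 8.52 = 78.58 dB(A).
ultrasonic cleaner: 74.0 − 20·log₁₀(13.0/1.2) = 74.0 − 20.70 = 53.30 dB(A).
server rack: 73.8 − 20·log₁₀(2.8/1.2) = 73.8 − 7.36 = 66.44 dB(A).
Σ 10^(L/10) = 7.727e+07 → L_total = 10·log₁₀(7.727e+07) = 78.88 dB(A).

78.9 dB(A)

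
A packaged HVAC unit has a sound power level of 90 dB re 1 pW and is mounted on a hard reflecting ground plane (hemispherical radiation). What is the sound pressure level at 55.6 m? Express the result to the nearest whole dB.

47 dB

The power spreads over a hemisphere of area 2π·r², so L_p = L_w − 10·log₁₀(2π·r²).
2π·r² = 1.942e+04 m², 10·log₁₀ of that is 42.883 dB.
L_p = 90 − 42.883 = 47.12 dB.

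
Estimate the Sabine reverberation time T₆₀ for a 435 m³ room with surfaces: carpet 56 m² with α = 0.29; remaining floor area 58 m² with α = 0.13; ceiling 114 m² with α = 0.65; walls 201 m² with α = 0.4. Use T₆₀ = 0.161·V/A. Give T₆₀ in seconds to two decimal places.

A = Σ Sᵢαᵢ = 56·0.29 + 58·0.13 + 114·0.65 + 201·0.4 = 178.28 m².
T₆₀ = 0.161 × 435 / 178.28 = 0.393 s.

0.39 s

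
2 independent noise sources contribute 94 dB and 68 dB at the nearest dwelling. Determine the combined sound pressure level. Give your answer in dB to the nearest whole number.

Incoherent sources combine by intensity addition: L_total = 10·log₁₀(Σ 10^(L_i/10)).
Σ 10^(L/10) = 10^(94/10) + 10^(68/10) = 2.518e+09.
L_total = 10·log₁₀(2.518e+09) = 94.01 dB.

94 dB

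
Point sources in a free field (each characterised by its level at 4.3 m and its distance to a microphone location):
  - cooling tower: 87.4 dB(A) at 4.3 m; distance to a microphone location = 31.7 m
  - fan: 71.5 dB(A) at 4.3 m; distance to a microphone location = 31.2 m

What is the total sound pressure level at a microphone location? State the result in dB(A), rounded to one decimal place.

70.2 dB(A)

Apply inverse-square spreading to bring every level to the receiver, then sum 10^(L/10).
cooling tower: 87.4 − 20·log₁₀(31.7/4.3) = 87.4 − 17.35 = 70.05 dB(A).
fan: 71.5 − 20·log₁₀(31.2/4.3) = 71.5 − 17.21 = 54.29 dB(A).
Σ 10^(L/10) = 1.038e+07 → L_total = 10·log₁₀(1.038e+07) = 70.16 dB(A).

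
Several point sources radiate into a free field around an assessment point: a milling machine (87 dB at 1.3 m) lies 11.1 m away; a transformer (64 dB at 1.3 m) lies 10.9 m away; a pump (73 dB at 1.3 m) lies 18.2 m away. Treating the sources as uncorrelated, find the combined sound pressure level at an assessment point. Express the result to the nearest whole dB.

Apply inverse-square spreading to bring every level to the receiver, then sum 10^(L/10).
milling machine: 87 − 20·log₁₀(11.1/1.3) = 87 − 18.63 = 68.37 dB.
transformer: 64 − 20·log₁₀(10.9/1.3) = 64 − 18.47 = 45.53 dB.
pump: 73 − 20·log₁₀(18.2/1.3) = 73 − 22.92 = 50.08 dB.
Σ 10^(L/10) = 7.012e+06 → L_total = 10·log₁₀(7.012e+06) = 68.46 dB.

68 dB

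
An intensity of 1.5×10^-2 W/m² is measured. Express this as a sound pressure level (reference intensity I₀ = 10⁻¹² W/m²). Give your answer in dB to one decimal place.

101.8 dB

L = 10·log₁₀(I/I₀) = 10·log₁₀(1.5×10^-2/10⁻¹²) = 10·log₁₀(1.5×10^10).
L = 10·(0.1761 + 10) = 101.76 dB.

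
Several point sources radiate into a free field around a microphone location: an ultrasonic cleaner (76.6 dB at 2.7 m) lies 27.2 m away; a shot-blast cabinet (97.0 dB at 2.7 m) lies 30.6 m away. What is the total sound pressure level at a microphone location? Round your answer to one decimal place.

Propagate each source to the receiver with L = L_ref − 20·log₁₀(r/r_ref), then add intensities.
ultrasonic cleaner: 76.6 − 20·log₁₀(27.2/2.7) = 76.6 − 20.06 = 56.54 dB.
shot-blast cabinet: 97.0 − 20·log₁₀(30.6/2.7) = 97.0 − 21.09 = 75.91 dB.
Σ 10^(L/10) = 3.947e+07 → L_total = 10·log₁₀(3.947e+07) = 75.96 dB.

76.0 dB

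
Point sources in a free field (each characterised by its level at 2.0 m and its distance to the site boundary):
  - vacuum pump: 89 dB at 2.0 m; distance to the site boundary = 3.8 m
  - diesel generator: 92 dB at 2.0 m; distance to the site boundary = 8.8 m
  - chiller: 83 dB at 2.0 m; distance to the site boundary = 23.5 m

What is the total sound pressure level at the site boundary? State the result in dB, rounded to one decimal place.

84.8 dB

Propagate each source to the receiver with L = L_ref − 20·log₁₀(r/r_ref), then add intensities.
vacuum pump: 89 − 20·log₁₀(3.8/2.0) = 89 − 5.58 = 83.42 dB.
diesel generator: 92 − 20·log₁₀(8.8/2.0) = 92 − 12.87 = 79.13 dB.
chiller: 83 − 20·log₁₀(23.5/2.0) = 83 − 21.40 = 61.60 dB.
Σ 10^(L/10) = 3.033e+08 → L_total = 10·log₁₀(3.033e+08) = 84.82 dB.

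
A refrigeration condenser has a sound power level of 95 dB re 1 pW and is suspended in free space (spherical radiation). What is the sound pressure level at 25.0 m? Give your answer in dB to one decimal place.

The power spreads over a sphere of area 4π·r², so L_p = L_w − 10·log₁₀(4π·r²).
4π·r² = 7854 m², 10·log₁₀ of that is 38.951 dB.
L_p = 95 − 38.951 = 56.05 dB.

56.0 dB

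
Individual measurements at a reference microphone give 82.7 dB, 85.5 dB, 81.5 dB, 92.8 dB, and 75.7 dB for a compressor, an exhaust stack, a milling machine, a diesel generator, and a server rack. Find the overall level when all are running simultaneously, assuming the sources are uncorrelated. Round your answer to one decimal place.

94.2 dB

Incoherent sources combine by intensity addition: L_total = 10·log₁₀(Σ 10^(L_i/10)).
Σ 10^(L/10) = 10^(82.7/10) + 10^(85.5/10) + 10^(81.5/10) + 10^(92.8/10) + 10^(75.7/10) = 2.625e+09.
L_total = 10·log₁₀(2.625e+09) = 94.19 dB.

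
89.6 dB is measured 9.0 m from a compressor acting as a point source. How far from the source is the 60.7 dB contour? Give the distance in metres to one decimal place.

For a point source L₁ − L₂ = 20·log₁₀(r₂/r₁), so r₂ = r₁·10^((L₁−L₂)/20).
r₂ = 9.0·10^((89.6−60.7)/20) = 9.0·10^(28.9/20) = 250.75 m.

250.8 m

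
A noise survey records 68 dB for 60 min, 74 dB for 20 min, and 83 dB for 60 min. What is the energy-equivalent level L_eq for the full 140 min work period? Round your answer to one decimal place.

79.6 dB

Weight each interval's intensity by its duration and average over T = 140 min:
Σ tᵢ·10^(Lᵢ/10) = 60·10^(68/10) + 20·10^(74/10) + 60·10^(83/10) = 1.285e+10.
L_eq = 10·log₁₀(1.285e+10/140) = 79.63 dB.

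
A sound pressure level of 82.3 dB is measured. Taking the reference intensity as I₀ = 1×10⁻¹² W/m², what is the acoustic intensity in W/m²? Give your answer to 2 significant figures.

0.00017 W/m²

I = I₀·10^(L/10) = 10⁻¹² × 10^(82.3/10) = 10^(-3.770).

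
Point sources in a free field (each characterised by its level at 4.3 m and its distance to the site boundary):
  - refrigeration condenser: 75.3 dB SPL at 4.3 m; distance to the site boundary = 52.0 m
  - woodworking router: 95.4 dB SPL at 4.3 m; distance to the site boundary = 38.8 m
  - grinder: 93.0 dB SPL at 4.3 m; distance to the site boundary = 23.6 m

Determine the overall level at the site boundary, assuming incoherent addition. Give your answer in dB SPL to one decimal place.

First find each source's level at the receiver (point-source: −20·log₁₀(r/r_ref)), then combine on an intensity basis.
refrigeration condenser: 75.3 − 20·log₁₀(52.0/4.3) = 75.3 − 21.65 = 53.65 dB SPL.
woodworking router: 95.4 − 20·log₁₀(38.8/4.3) = 95.4 − 19.11 = 76.29 dB SPL.
grinder: 93.0 − 20·log₁₀(23.6/4.3) = 93.0 − 14.79 = 78.21 dB SPL.
Σ 10^(L/10) = 1.091e+08 → L_total = 10·log₁₀(1.091e+08) = 80.38 dB SPL.

80.4 dB SPL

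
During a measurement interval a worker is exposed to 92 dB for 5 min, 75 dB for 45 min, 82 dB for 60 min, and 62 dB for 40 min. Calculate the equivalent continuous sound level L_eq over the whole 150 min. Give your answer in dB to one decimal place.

Weight each interval's intensity by its duration and average over T = 150 min:
Σ tᵢ·10^(Lᵢ/10) = 5·10^(92/10) + 45·10^(75/10) + 60·10^(82/10) + 40·10^(62/10) = 1.892e+10.
L_eq = 10·log₁₀(1.892e+10/150) = 81.01 dB.

81.0 dB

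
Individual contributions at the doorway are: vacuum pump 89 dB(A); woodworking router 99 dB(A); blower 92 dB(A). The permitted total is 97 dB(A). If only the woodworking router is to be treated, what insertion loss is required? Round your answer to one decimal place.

4.8 dB

Everything except the woodworking router sums to 10^(89/10) + 10^(92/10) = 2.379e+09 in linear terms, 93.76 dB(A).
To meet 97 dB(A) overall, the treated woodworking router may contribute at most 10^(97/10) − 2.379e+09 = 2.633e+09, i.e. 94.20 dB(A).
Required insertion loss = 99 − 94.20 = 4.80 dB.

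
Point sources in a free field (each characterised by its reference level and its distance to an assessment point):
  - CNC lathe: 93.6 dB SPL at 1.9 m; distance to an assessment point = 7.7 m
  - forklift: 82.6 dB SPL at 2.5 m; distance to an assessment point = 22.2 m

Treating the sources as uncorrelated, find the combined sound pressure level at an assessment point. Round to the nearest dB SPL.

82 dB SPL

First find each source's level at the receiver (point-source: −20·log₁₀(r/r_ref)), then combine on an intensity basis.
CNC lathe: 93.6 − 20·log₁₀(7.7/1.9) = 93.6 − 12.15 = 81.45 dB SPL.
forklift: 82.6 − 20·log₁₀(22.2/2.5) = 82.6 − 18.97 = 63.63 dB SPL.
Σ 10^(L/10) = 1.418e+08 → L_total = 10·log₁₀(1.418e+08) = 81.52 dB SPL.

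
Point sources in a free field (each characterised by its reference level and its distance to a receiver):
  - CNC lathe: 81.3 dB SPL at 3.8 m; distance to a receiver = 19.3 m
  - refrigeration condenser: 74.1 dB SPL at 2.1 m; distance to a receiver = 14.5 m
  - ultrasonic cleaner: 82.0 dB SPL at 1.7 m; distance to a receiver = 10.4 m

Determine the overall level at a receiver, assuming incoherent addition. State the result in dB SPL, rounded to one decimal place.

Apply inverse-square spreading to bring every level to the receiver, then sum 10^(L/10).
CNC lathe: 81.3 − 20·log₁₀(19.3/3.8) = 81.3 − 14.12 = 67.18 dB SPL.
refrigeration condenser: 74.1 − 20·log₁₀(14.5/2.1) = 74.1 − 16.78 = 57.32 dB SPL.
ultrasonic cleaner: 82.0 − 20·log₁₀(10.4/1.7) = 82.0 − 15.73 = 66.27 dB SPL.
Σ 10^(L/10) = 1.000e+07 → L_total = 10·log₁₀(1.000e+07) = 70.00 dB SPL.

70.0 dB SPL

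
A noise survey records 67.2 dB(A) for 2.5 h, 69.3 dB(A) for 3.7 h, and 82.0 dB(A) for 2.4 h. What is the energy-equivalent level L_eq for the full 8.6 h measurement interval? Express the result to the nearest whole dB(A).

77 dB(A)

L_eq = 10·log₁₀[(1/T)·Σ tᵢ·10^(Lᵢ/10)] with T = 8.6 h.
Σ tᵢ·10^(Lᵢ/10) = 2.5·10^(67.2/10) + 3.7·10^(69.3/10) + 2.4·10^(82.0/10) = 4.250e+08.
L_eq = 10·log₁₀(4.250e+08/8.6) = 76.94 dB(A).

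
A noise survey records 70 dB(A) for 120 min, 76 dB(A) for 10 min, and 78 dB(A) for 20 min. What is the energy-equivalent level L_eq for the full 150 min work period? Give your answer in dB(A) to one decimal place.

72.8 dB(A)

The energy average is taken in the linear domain: L_eq = 10·log₁₀[(Σ tᵢ·10^(Lᵢ/10))/T], T = 150 min.
Σ tᵢ·10^(Lᵢ/10) = 120·10^(70/10) + 10·10^(76/10) + 20·10^(78/10) = 2.860e+09.
L_eq = 10·log₁₀(2.860e+09/150) = 72.80 dB(A).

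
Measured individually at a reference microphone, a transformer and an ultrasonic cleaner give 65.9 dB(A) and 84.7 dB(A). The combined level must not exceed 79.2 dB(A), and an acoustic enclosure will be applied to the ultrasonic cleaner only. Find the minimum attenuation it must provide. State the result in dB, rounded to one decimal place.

5.7 dB

Everything except the ultrasonic cleaner sums to 10^(65.9/10) = 3.890e+06 in linear terms, 65.90 dB(A).
The limit corresponds to 10^(79.2/10) = 8.318e+07; subtracting the fixed part leaves 7.929e+07 for the ultrasonic cleaner, i.e. 78.99 dB(A).
Required insertion loss = 84.7 − 78.99 = 5.71 dB.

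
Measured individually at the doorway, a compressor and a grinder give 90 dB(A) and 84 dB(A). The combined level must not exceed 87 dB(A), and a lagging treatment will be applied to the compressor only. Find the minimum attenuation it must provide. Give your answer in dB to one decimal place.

The untreated sources together contribute 10^(84/10) = 2.512e+08, i.e. 84.00 dB(A).
The limit corresponds to 10^(87/10) = 5.012e+08; subtracting the fixed part leaves 2.500e+08 for the compressor, i.e. 83.98 dB(A).
So the compressor must be reduced from 90 to 83.98 dB(A): IL = 6.02 dB.

6.0 dB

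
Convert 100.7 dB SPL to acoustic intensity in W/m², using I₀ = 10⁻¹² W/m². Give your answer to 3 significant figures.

0.0117 W/m²

I/I₀ = 10^(100.7/10) = 1.175e+10, so I = 1.175e+10 × 10⁻¹² W/m².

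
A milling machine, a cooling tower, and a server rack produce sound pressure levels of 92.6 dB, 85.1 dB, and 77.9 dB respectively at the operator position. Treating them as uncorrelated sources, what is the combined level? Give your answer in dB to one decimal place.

93.4 dB

Incoherent sources combine by intensity addition: L_total = 10·log₁₀(Σ 10^(L_i/10)).
Σ 10^(L/10) = 10^(92.6/10) + 10^(85.1/10) + 10^(77.9/10) = 2.205e+09.
L_total = 10·log₁₀(2.205e+09) = 93.43 dB.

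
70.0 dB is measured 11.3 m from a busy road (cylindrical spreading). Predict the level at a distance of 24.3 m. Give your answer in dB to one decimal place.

Cylindrical spreading from a line source gives a 10·log₁₀(r₂/r₁) drop.
L₂ = 70.0 − 10·log₁₀(24.3/11.3) = 70.0 − 3.325 = 66.67 dB.

66.7 dB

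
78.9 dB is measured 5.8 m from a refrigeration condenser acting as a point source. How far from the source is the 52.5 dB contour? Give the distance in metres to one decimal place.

The 26.4 dB drop corresponds to a distance ratio of 10^(26.4/20) for a point source.
r₂ = 5.8·10^((78.9−52.5)/20) = 5.8·10^(26.4/20) = 121.18 m.

121.2 m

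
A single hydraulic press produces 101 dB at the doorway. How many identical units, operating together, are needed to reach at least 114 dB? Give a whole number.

N identical sources give L₁ + 10·log₁₀ N, so require 10·log₁₀ N ≥ 114 − 101 = 13.0 dB.
N ≥ 10^(13.0/10) = 19.953, so N = 20.

20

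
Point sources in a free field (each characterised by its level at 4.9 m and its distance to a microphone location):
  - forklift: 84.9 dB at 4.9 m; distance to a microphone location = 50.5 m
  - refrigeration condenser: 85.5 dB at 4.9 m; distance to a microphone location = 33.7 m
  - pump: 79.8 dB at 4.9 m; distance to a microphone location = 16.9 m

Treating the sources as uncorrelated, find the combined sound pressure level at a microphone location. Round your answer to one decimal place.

72.7 dB

First find each source's level at the receiver (point-source: −20·log₁₀(r/r_ref)), then combine on an intensity basis.
forklift: 84.9 − 20·log₁₀(50.5/4.9) = 84.9 − 20.26 = 64.64 dB.
refrigeration condenser: 85.5 − 20·log₁₀(33.7/4.9) = 85.5 − 16.75 = 68.75 dB.
pump: 79.8 − 20·log₁₀(16.9/4.9) = 79.8 − 10.75 = 69.05 dB.
Σ 10^(L/10) = 1.844e+07 → L_total = 10·log₁₀(1.844e+07) = 72.66 dB.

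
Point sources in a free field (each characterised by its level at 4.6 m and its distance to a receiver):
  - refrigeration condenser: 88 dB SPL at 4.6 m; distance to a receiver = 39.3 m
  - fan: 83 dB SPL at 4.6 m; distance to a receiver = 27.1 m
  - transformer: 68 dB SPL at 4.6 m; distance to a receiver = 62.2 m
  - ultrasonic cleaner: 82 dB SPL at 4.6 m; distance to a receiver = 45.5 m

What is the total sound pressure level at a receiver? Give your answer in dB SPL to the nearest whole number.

72 dB SPL

Propagate each source to the receiver with L = L_ref − 20·log₁₀(r/r_ref), then add intensities.
refrigeration condenser: 88 − 20·log₁₀(39.3/4.6) = 88 − 18.63 = 69.37 dB SPL.
fan: 83 − 20·log₁₀(27.1/4.6) = 83 − 15.40 = 67.60 dB SPL.
transformer: 68 − 20·log₁₀(62.2/4.6) = 68 − 22.62 = 45.38 dB SPL.
ultrasonic cleaner: 82 − 20·log₁₀(45.5/4.6) = 82 − 19.91 = 62.09 dB SPL.
Σ 10^(L/10) = 1.605e+07 → L_total = 10·log₁₀(1.605e+07) = 72.05 dB SPL.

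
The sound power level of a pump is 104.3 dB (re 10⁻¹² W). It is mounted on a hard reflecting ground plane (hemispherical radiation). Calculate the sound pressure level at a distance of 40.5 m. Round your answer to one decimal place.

L_p = L_w − 10·log₁₀(2π·r²) with r = 40.5 m.
2π·r² = 1.031e+04 m², 10·log₁₀ of that is 40.131 dB.
L_p = 104.3 − 40.131 = 64.17 dB.

64.2 dB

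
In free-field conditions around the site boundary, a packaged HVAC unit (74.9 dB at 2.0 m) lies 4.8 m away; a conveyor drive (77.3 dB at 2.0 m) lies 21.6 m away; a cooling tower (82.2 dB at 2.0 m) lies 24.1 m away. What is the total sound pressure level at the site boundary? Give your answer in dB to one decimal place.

68.4 dB

Apply inverse-square spreading to bring every level to the receiver, then sum 10^(L/10).
packaged HVAC unit: 74.9 − 20·log₁₀(4.8/2.0) = 74.9 − 7.60 = 67.30 dB.
conveyor drive: 77.3 − 20·log₁₀(21.6/2.0) = 77.3 − 20.67 = 56.63 dB.
cooling tower: 82.2 − 20·log₁₀(24.1/2.0) = 82.2 − 21.62 = 60.58 dB.
Σ 10^(L/10) = 6.968e+06 → L_total = 10·log₁₀(6.968e+06) = 68.43 dB.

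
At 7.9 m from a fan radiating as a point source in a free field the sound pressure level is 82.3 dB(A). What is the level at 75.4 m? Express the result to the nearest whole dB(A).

Spherical spreading from a point source gives a 20·log₁₀(r₂/r₁) drop.
L₂ = 82.3 − 20·log₁₀(75.4/7.9) = 82.3 − 19.595 = 62.71 dB(A).

63 dB(A)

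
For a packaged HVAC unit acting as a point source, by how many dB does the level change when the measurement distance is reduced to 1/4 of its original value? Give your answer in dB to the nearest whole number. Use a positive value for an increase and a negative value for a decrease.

+12 dB

Point-source spreading: ΔL = −20·log₁₀(r₂/r₁).
ΔL = −20·log₁₀(0.25) = +12.04 dB.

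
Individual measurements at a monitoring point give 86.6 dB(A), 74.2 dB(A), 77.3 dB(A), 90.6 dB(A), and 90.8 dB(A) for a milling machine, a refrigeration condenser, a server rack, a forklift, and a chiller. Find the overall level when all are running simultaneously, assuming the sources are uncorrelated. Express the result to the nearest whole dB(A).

95 dB(A)

Incoherent sources combine by intensity addition: L_total = 10·log₁₀(Σ 10^(L_i/10)).
Σ 10^(L/10) = 10^(86.6/10) + 10^(74.2/10) + 10^(77.3/10) + 10^(90.6/10) + 10^(90.8/10) = 2.888e+09.
L_total = 10·log₁₀(2.888e+09) = 94.61 dB(A).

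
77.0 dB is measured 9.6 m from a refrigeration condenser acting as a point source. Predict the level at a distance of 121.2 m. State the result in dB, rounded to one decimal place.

Spherical spreading from a point source gives a 20·log₁₀(r₂/r₁) drop.
L₂ = 77.0 − 20·log₁₀(121.2/9.6) = 77.0 − 22.025 = 54.98 dB.

55.0 dB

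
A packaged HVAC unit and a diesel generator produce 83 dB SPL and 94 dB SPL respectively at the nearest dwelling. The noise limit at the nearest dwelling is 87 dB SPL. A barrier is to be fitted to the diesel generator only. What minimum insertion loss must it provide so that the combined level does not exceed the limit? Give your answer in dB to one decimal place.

9.2 dB

Everything except the diesel generator sums to 10^(83/10) = 1.995e+08 in linear terms, 83.00 dB SPL.
To meet 87 dB SPL overall, the treated diesel generator may contribute at most 10^(87/10) − 1.995e+08 = 3.017e+08, i.e. 84.80 dB SPL.
Required insertion loss = 94 − 84.80 = 9.20 dB.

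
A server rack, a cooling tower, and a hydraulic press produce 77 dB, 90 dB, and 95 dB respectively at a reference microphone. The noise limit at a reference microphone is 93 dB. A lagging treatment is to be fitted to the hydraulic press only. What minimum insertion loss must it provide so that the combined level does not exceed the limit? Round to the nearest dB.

The untreated sources together contribute 10^(77/10) + 10^(90/10) = 1.050e+09, i.e. 90.21 dB.
To meet 93 dB overall, the treated hydraulic press may contribute at most 10^(93/10) − 1.050e+09 = 9.451e+08, i.e. 89.75 dB.
Required insertion loss = 95 − 89.75 = 5.25 dB.

5 dB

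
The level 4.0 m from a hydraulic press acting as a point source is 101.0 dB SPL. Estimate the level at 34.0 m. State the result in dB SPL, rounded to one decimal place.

Point-source attenuation: ΔL = 20·log₁₀(r₂/r₁) = 20·log₁₀(34.0/4.0) = 18.588 dB.
L₂ = 101.0 − 20·log₁₀(34.0/4.0) = 101.0 − 18.588 = 82.41 dB SPL.

82.4 dB SPL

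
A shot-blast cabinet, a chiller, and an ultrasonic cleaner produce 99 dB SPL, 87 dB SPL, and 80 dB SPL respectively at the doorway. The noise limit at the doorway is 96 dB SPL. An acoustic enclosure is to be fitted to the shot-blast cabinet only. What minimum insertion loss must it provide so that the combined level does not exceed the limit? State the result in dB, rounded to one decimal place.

3.7 dB

The untreated sources together contribute 10^(87/10) + 10^(80/10) = 6.012e+08, i.e. 87.79 dB SPL.
To meet 96 dB SPL overall, the treated shot-blast cabinet may contribute at most 10^(96/10) − 6.012e+08 = 3.380e+09, i.e. 95.29 dB SPL.
So the shot-blast cabinet must be reduced from 99 to 95.29 dB SPL: IL = 3.71 dB.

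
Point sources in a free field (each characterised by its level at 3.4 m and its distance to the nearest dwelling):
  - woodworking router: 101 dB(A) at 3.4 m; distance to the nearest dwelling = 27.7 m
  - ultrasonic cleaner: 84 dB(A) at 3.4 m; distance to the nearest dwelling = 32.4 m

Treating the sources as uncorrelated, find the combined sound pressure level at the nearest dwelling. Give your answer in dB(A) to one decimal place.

82.8 dB(A)

Propagate each source to the receiver with L = L_ref − 20·log₁₀(r/r_ref), then add intensities.
woodworking router: 101 − 20·log₁₀(27.7/3.4) = 101 − 18.22 = 82.78 dB(A).
ultrasonic cleaner: 84 − 20·log₁₀(32.4/3.4) = 84 − 19.58 = 64.42 dB(A).
Σ 10^(L/10) = 1.924e+08 → L_total = 10·log₁₀(1.924e+08) = 82.84 dB(A).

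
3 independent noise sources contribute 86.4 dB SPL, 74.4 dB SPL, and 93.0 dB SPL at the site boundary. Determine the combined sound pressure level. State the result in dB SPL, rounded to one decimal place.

93.9 dB SPL

Incoherent sources combine by intensity addition: L_total = 10·log₁₀(Σ 10^(L_i/10)).
Σ 10^(L/10) = 10^(86.4/10) + 10^(74.4/10) + 10^(93.0/10) = 2.459e+09.
L_total = 10·log₁₀(2.459e+09) = 93.91 dB SPL.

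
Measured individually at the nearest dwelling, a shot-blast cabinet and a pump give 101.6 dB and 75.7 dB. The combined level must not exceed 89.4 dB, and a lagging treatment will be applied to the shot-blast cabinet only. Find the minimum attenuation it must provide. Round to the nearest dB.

Everything except the shot-blast cabinet sums to 10^(75.7/10) = 3.715e+07 in linear terms, 75.70 dB.
To meet 89.4 dB overall, the treated shot-blast cabinet may contribute at most 10^(89.4/10) − 3.715e+07 = 8.338e+08, i.e. 89.21 dB.
Required insertion loss = 101.6 − 89.21 = 12.39 dB.

12 dB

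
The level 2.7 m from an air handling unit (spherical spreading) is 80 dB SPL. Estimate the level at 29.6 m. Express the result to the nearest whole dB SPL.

59 dB SPL

Spherical spreading from a point source gives a 20·log₁₀(r₂/r₁) drop.
L₂ = 80 − 20·log₁₀(29.6/2.7) = 80 − 20.799 = 59.20 dB SPL.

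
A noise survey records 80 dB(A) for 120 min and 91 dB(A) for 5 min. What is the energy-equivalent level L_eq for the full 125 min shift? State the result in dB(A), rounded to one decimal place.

Weight each interval's intensity by its duration and average over T = 125 min:
Σ tᵢ·10^(Lᵢ/10) = 120·10^(80/10) + 5·10^(91/10) = 1.829e+10.
L_eq = 10·log₁₀(1.829e+10/125) = 81.65 dB(A).

81.7 dB(A)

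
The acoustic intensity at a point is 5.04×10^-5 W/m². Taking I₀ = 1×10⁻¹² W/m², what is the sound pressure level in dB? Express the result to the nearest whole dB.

77 dB

L = 10·log₁₀(I/I₀) = 10·log₁₀(5.04×10^-5/10⁻¹²) = 10·log₁₀(5.04×10^7).
L = 10·(0.7024 + 7) = 77.02 dB.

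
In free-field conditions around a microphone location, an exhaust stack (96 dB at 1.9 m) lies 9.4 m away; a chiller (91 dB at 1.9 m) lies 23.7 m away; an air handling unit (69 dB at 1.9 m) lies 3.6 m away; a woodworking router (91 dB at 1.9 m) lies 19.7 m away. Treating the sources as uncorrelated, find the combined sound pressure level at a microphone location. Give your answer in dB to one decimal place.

82.7 dB

Apply inverse-square spreading to bring every level to the receiver, then sum 10^(L/10).
exhaust stack: 96 − 20·log₁₀(9.4/1.9) = 96 − 13.89 = 82.11 dB.
chiller: 91 − 20·log₁₀(23.7/1.9) = 91 − 21.92 = 69.08 dB.
air handling unit: 69 − 20·log₁₀(3.6/1.9) = 69 − 5.55 = 63.45 dB.
woodworking router: 91 − 20·log₁₀(19.7/1.9) = 91 − 20.31 = 70.69 dB.
Σ 10^(L/10) = 1.847e+08 → L_total = 10·log₁₀(1.847e+08) = 82.66 dB.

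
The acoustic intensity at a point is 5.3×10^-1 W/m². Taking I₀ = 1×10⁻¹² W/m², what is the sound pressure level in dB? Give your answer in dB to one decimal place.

117.2 dB

I/I₀ = 5.3×10^-1/10⁻¹² = 5.3×10^11, and L = 10·log₁₀(I/I₀).
L = 10·(0.7243 + 11) = 117.24 dB.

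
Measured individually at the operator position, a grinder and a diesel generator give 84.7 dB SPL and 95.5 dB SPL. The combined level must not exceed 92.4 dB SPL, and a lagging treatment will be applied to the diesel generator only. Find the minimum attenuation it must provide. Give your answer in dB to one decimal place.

Everything except the diesel generator sums to 10^(84.7/10) = 2.951e+08 in linear terms, 84.70 dB SPL.
To meet 92.4 dB SPL overall, the treated diesel generator may contribute at most 10^(92.4/10) − 2.951e+08 = 1.443e+09, i.e. 91.59 dB SPL.
Required insertion loss = 95.5 − 91.59 = 3.91 dB.

3.9 dB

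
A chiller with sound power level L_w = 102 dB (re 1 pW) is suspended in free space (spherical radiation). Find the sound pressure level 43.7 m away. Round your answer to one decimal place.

58.2 dB

L_p = L_w − 10·log₁₀(4π·r²) with r = 43.7 m.
4π·r² = 2.4e+04 m², 10·log₁₀ of that is 43.802 dB.
L_p = 102 − 43.802 = 58.20 dB.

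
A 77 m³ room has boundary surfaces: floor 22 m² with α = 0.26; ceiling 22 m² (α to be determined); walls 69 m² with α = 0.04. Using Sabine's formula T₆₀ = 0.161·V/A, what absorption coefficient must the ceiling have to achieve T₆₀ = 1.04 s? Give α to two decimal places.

0.16

A = 0.161·V/T₆₀ = 0.161·77/1.04 = 11.92 m² sabins.
Absorption from the other surfaces = 22·0.26 + 69·0.04 = 8.48 m², so the ceiling must supply 3.44 m² over 22 m².
α = 3.44/22 = 0.156.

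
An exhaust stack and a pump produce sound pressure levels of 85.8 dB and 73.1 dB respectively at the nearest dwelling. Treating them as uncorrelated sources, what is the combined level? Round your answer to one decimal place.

86.0 dB

For uncorrelated sources the intensities add, so convert each level to linear form, sum, and take 10·log₁₀ of the total.
Σ 10^(L/10) = 10^(85.8/10) + 10^(73.1/10) = 4.006e+08.
L_total = 10·log₁₀(4.006e+08) = 86.03 dB.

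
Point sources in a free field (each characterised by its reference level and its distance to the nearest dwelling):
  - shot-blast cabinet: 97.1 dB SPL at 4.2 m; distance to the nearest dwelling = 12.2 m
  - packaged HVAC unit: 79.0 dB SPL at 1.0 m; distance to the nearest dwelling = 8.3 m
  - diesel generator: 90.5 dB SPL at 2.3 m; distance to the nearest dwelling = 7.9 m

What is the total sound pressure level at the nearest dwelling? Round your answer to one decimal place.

88.5 dB SPL

Propagate each source to the receiver with L = L_ref − 20·log₁₀(r/r_ref), then add intensities.
shot-blast cabinet: 97.1 − 20·log₁₀(12.2/4.2) = 97.1 − 9.26 = 87.84 dB SPL.
packaged HVAC unit: 79.0 − 20·log₁₀(8.3/1.0) = 79.0 − 18.38 = 60.62 dB SPL.
diesel generator: 90.5 − 20·log₁₀(7.9/2.3) = 90.5 − 10.72 = 79.78 dB SPL.
Σ 10^(L/10) = 7.041e+08 → L_total = 10·log₁₀(7.041e+08) = 88.48 dB SPL.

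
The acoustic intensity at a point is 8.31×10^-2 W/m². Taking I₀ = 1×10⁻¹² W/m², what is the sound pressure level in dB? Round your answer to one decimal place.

109.2 dB

I/I₀ = 8.31×10^-2/10⁻¹² = 8.31×10^10, and L = 10·log₁₀(I/I₀).
L = 10·(0.9196 + 10) = 109.20 dB.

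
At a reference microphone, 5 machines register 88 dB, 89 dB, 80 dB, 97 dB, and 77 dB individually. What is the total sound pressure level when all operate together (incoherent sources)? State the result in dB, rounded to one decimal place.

Incoherent sources combine by intensity addition: L_total = 10·log₁₀(Σ 10^(L_i/10)).
Σ 10^(L/10) = 10^(88/10) + 10^(89/10) + 10^(80/10) + 10^(97/10) + 10^(77/10) = 6.587e+09.
L_total = 10·log₁₀(6.587e+09) = 98.19 dB.

98.2 dB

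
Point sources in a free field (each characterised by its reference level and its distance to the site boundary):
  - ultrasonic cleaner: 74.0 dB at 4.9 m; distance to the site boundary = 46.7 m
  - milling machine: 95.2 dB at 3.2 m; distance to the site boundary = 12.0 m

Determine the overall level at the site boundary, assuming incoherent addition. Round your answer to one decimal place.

83.7 dB

Apply inverse-square spreading to bring every level to the receiver, then sum 10^(L/10).
ultrasonic cleaner: 74.0 − 20·log₁₀(46.7/4.9) = 74.0 − 19.58 = 54.42 dB.
milling machine: 95.2 − 20·log₁₀(12.0/3.2) = 95.2 − 11.48 = 83.72 dB.
Σ 10^(L/10) = 2.357e+08 → L_total = 10·log₁₀(2.357e+08) = 83.72 dB.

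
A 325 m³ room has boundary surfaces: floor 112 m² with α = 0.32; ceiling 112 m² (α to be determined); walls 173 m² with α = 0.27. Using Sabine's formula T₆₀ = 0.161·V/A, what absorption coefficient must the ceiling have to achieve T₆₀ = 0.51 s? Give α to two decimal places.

0.18

A = 0.161·V/T₆₀ = 0.161·325/0.51 = 102.60 m² sabins.
Absorption from the other surfaces = 112·0.32 + 173·0.27 = 82.55 m², so the ceiling must supply 20.05 m² over 112 m².
α = 20.05/112 = 0.179.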